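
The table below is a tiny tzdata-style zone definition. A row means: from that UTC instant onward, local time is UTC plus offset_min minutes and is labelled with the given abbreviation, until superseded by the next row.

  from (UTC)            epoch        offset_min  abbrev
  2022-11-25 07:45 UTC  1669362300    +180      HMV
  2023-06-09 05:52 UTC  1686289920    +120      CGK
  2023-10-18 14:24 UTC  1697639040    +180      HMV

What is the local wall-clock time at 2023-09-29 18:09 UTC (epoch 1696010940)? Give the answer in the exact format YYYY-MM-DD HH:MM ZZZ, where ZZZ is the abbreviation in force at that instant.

Query: 2023-09-29 18:09 UTC
Rule 2/3 (CGK, +02:00): 2023-06-09 05:52 UTC ≤ query < 2023-10-18 14:24 UTC
18·60 + 9 + 120 = 1209 min
1209 = 0·1440 + 1209; 1209 = 20·60 + 9 → 20:09, same day
→ 2023-09-29 20:09 CGK

2023-09-29 20:09 CGK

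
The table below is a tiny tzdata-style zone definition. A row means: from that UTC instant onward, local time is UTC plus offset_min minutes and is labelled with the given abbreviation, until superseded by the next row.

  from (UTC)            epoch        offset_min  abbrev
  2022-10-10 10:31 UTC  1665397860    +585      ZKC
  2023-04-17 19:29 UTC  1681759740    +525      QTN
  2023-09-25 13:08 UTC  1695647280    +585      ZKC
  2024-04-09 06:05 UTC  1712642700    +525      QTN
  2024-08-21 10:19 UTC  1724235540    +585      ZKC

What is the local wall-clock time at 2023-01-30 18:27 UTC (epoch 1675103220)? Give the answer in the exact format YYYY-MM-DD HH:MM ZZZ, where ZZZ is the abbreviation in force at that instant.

Query: 2023-01-30 18:27 UTC
Rule 1/5 (ZKC, +09:45): 2022-10-10 10:31 UTC ≤ query < 2023-04-17 19:29 UTC
18·60 + 27 + 585 = 1692 min
1692 = 1·1440 + 252; 252 = 4·60 + 12 → 04:12, 2023-01-30 + 1 day = 2023-01-31
→ 2023-01-31 04:12 ZKC

2023-01-31 04:12 ZKC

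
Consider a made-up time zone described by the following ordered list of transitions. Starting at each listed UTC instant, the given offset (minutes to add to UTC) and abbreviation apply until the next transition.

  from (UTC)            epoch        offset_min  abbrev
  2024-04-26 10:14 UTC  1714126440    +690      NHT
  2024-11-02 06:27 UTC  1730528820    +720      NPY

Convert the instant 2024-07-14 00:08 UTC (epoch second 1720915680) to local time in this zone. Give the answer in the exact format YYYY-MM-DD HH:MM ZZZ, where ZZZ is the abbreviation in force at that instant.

2024-07-14 11:38 NHT

Query: 2024-07-14 00:08 UTC
Rule 1/2 (NHT, +11:30): 2024-04-26 10:14 UTC ≤ query < 2024-11-02 06:27 UTC
0·60 + 8 + 690 = 698 min
698 = 0·1440 + 698; 698 = 11·60 + 38 → 11:38, same day
→ 2024-07-14 11:38 NHT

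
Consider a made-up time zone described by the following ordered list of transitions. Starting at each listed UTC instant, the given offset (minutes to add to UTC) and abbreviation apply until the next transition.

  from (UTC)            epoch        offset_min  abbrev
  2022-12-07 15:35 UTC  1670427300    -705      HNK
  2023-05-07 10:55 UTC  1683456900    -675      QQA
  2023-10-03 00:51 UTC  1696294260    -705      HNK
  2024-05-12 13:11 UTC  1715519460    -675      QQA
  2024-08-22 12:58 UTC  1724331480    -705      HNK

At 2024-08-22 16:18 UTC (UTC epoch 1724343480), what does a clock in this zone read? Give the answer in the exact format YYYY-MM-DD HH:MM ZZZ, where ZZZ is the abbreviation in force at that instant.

2024-08-22 04:33 HNK

Query: 2024-08-22 16:18 UTC
Rule 5/5 (HNK, -11:45): 2024-08-22 12:58 UTC ≤ query < +∞
16·60 + 18 - 705 = 273 min
273 = 0·1440 + 273; 273 = 4·60 + 33 → 04:33, same day
→ 2024-08-22 04:33 HNK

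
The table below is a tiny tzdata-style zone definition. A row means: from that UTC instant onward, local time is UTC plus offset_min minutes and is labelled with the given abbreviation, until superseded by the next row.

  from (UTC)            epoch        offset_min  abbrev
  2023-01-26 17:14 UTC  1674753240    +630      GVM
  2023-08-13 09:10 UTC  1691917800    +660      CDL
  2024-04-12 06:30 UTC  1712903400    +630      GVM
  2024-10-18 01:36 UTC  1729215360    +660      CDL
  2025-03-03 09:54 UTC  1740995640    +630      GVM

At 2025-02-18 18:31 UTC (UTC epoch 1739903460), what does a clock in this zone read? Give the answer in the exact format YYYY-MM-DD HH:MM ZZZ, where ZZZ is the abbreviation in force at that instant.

Query: 2025-02-18 18:31 UTC
Rule 4/5 (CDL, +11:00): 2024-10-18 01:36 UTC ≤ query < 2025-03-03 09:54 UTC
18·60 + 31 + 660 = 1771 min
1771 = 1·1440 + 331; 331 = 5·60 + 31 → 05:31, 2025-02-18 + 1 day = 2025-02-19
→ 2025-02-19 05:31 CDL

2025-02-19 05:31 CDL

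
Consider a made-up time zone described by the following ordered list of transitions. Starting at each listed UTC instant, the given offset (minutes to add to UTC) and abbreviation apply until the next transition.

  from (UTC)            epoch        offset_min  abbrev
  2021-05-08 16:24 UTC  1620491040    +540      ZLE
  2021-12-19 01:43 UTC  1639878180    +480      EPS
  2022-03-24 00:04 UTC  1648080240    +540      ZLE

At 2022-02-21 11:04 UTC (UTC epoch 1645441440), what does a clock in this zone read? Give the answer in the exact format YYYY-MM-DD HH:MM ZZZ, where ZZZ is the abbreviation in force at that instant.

2022-02-21 19:04 EPS

Query: 2022-02-21 11:04 UTC
Rule 2/3 (EPS, +08:00): 2021-12-19 01:43 UTC ≤ query < 2022-03-24 00:04 UTC
11·60 + 4 + 480 = 1144 min
1144 = 0·1440 + 1144; 1144 = 19·60 + 4 → 19:04, same day
→ 2022-02-21 19:04 EPS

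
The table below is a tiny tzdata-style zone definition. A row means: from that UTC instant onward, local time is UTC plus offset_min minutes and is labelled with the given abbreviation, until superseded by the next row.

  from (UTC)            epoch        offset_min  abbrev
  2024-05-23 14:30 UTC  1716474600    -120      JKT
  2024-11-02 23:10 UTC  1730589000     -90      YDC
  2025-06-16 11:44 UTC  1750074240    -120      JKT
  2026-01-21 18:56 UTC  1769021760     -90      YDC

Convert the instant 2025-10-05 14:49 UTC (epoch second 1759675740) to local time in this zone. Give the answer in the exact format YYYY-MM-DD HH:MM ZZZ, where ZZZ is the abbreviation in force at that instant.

Query: 2025-10-05 14:49 UTC
Rule 3/4 (JKT, -02:00): 2025-06-16 11:44 UTC ≤ query < 2026-01-21 18:56 UTC
14·60 + 49 - 120 = 769 min
769 = 0·1440 + 769; 769 = 12·60 + 49 → 12:49, same day
→ 2025-10-05 12:49 JKT

2025-10-05 12:49 JKT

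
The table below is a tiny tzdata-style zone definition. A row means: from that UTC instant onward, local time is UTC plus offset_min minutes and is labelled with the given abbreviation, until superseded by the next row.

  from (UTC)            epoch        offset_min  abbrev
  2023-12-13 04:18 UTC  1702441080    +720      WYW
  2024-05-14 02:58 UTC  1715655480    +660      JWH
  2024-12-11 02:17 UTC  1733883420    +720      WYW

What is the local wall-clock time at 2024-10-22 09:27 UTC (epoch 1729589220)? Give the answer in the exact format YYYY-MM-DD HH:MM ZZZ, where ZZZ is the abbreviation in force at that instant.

2024-10-22 20:27 JWH

Query: 2024-10-22 09:27 UTC
Rule 2/3 (JWH, +11:00): 2024-05-14 02:58 UTC ≤ query < 2024-12-11 02:17 UTC
9·60 + 27 + 660 = 1227 min
1227 = 0·1440 + 1227; 1227 = 20·60 + 27 → 20:27, same day
→ 2024-10-22 20:27 JWH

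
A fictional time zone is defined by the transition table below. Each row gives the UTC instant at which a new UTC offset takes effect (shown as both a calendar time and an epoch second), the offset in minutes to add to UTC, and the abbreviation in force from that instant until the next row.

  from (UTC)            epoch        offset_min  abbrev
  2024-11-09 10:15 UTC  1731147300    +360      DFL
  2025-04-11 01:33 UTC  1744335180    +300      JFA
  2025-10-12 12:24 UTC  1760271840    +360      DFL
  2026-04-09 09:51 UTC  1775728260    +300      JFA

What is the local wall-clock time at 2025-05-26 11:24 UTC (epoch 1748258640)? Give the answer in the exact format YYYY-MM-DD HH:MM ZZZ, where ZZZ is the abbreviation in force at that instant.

Query: 2025-05-26 11:24 UTC
Rule 2/4 (JFA, +05:00): 2025-04-11 01:33 UTC ≤ query < 2025-10-12 12:24 UTC
11·60 + 24 + 300 = 984 min
984 = 0·1440 + 984; 984 = 16·60 + 24 → 16:24, same day
→ 2025-05-26 16:24 JFA

2025-05-26 16:24 JFA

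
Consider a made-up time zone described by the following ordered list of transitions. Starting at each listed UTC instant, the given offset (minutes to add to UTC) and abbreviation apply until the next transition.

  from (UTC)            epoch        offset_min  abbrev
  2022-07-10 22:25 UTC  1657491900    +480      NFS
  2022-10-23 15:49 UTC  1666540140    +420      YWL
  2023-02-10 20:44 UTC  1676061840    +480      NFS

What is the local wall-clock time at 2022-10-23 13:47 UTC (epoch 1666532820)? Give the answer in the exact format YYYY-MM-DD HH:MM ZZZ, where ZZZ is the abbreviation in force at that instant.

2022-10-23 21:47 NFS

Query: 2022-10-23 13:47 UTC
Rule 1/3 (NFS, +08:00): 2022-07-10 22:25 UTC ≤ query < 2022-10-23 15:49 UTC
13·60 + 47 + 480 = 1307 min
1307 = 0·1440 + 1307; 1307 = 21·60 + 47 → 21:47, same day
→ 2022-10-23 21:47 NFS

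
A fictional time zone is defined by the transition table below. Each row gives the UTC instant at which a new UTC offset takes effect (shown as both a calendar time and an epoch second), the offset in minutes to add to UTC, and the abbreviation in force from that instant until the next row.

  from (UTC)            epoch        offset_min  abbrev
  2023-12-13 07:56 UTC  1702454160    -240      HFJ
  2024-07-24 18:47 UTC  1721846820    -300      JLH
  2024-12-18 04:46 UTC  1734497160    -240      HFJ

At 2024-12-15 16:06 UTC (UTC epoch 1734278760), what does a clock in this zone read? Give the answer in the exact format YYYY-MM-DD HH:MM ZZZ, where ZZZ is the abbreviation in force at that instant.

2024-12-15 11:06 JLH

Query: 2024-12-15 16:06 UTC
Rule 2/3 (JLH, -05:00): 2024-07-24 18:47 UTC ≤ query < 2024-12-18 04:46 UTC
16·60 + 6 - 300 = 666 min
666 = 0·1440 + 666; 666 = 11·60 + 6 → 11:06, same day
→ 2024-12-15 11:06 JLH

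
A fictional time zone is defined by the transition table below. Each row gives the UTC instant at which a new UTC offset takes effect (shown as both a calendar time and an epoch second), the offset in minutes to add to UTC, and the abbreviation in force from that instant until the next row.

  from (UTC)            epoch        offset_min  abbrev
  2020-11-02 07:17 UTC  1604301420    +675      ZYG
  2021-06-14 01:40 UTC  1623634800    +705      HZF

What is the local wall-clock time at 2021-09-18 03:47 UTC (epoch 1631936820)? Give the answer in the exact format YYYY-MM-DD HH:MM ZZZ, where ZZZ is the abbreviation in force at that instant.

2021-09-18 15:32 HZF

Query: 2021-09-18 03:47 UTC
Rule 2/2 (HZF, +11:45): 2021-06-14 01:40 UTC ≤ query < +∞
3·60 + 47 + 705 = 932 min
932 = 0·1440 + 932; 932 = 15·60 + 32 → 15:32, same day
→ 2021-09-18 15:32 HZF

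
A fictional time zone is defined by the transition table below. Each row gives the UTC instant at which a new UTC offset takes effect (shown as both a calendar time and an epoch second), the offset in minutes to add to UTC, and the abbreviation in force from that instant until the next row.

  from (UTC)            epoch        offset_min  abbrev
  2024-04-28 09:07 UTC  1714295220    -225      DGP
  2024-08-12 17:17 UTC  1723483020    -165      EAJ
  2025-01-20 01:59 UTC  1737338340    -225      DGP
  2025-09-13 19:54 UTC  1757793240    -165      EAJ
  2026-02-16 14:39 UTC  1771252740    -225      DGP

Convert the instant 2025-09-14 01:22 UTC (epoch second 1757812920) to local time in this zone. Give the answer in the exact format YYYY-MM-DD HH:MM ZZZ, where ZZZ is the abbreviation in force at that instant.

2025-09-13 22:37 EAJ

Query: 2025-09-14 01:22 UTC
Rule 4/5 (EAJ, -02:45): 2025-09-13 19:54 UTC ≤ query < 2026-02-16 14:39 UTC
1·60 + 22 - 165 = -83 min
-83 = -1·1440 + 1357; 1357 = 22·60 + 37 → 22:37, 2025-09-14 - 1 day = 2025-09-13
→ 2025-09-13 22:37 EAJ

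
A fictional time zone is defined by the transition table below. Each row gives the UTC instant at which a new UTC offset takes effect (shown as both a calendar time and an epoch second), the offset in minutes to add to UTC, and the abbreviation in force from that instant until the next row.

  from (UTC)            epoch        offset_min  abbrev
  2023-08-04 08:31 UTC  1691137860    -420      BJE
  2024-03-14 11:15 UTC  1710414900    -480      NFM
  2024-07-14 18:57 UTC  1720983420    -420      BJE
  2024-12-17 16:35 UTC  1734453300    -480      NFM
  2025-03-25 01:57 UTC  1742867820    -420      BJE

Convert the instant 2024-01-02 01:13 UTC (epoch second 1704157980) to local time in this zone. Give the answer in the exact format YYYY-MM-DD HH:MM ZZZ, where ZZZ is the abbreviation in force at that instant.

Query: 2024-01-02 01:13 UTC
Rule 1/5 (BJE, -07:00): 2023-08-04 08:31 UTC ≤ query < 2024-03-14 11:15 UTC
1·60 + 13 - 420 = -347 min
-347 = -1·1440 + 1093; 1093 = 18·60 + 13 → 18:13, 2024-01-02 - 1 day = 2024-01-01
→ 2024-01-01 18:13 BJE

2024-01-01 18:13 BJE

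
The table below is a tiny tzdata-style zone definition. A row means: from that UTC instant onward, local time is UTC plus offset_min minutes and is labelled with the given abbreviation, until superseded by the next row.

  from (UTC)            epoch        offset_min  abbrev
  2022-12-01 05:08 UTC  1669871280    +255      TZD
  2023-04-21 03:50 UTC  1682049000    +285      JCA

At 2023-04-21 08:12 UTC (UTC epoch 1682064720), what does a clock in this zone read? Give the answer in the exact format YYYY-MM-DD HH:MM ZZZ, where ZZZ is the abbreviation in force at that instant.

2023-04-21 12:57 JCA

Query: 2023-04-21 08:12 UTC
Rule 2/2 (JCA, +04:45): 2023-04-21 03:50 UTC ≤ query < +∞
8·60 + 12 + 285 = 777 min
777 = 0·1440 + 777; 777 = 12·60 + 57 → 12:57, same day
→ 2023-04-21 12:57 JCA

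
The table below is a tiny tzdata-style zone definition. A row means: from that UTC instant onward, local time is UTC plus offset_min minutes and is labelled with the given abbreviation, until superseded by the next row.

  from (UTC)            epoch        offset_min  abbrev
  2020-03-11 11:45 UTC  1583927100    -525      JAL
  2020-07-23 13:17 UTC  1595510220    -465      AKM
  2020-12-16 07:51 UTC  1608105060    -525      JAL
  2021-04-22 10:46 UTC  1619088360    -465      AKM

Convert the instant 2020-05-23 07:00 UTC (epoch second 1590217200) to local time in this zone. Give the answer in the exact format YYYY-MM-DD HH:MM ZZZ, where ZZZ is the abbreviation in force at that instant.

2020-05-22 22:15 JAL

Query: 2020-05-23 07:00 UTC
Rule 1/4 (JAL, -08:45): 2020-03-11 11:45 UTC ≤ query < 2020-07-23 13:17 UTC
7·60 + 0 - 525 = -105 min
-105 = -1·1440 + 1335; 1335 = 22·60 + 15 → 22:15, 2020-05-23 - 1 day = 2020-05-22
→ 2020-05-22 22:15 JAL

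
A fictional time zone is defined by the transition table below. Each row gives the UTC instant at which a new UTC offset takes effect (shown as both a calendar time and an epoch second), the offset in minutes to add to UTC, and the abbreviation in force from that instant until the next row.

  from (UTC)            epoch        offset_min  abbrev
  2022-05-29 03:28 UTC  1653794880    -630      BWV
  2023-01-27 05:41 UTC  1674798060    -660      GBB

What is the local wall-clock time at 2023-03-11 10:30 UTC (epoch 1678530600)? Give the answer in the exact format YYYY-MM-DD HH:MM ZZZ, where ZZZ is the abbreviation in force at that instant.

2023-03-10 23:30 GBB

Query: 2023-03-11 10:30 UTC
Rule 2/2 (GBB, -11:00): 2023-01-27 05:41 UTC ≤ query < +∞
10·60 + 30 - 660 = -30 min
-30 = -1·1440 + 1410; 1410 = 23·60 + 30 → 23:30, 2023-03-11 - 1 day = 2023-03-10
→ 2023-03-10 23:30 GBB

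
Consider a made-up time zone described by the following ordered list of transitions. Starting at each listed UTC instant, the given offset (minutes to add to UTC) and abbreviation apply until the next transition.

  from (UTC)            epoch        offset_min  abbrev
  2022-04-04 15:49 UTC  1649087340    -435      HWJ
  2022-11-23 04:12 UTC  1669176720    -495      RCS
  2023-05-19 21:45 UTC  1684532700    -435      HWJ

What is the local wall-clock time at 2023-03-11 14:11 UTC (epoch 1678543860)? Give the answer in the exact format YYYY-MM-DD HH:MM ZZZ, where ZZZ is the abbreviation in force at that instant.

2023-03-11 05:56 RCS

Query: 2023-03-11 14:11 UTC
Rule 2/3 (RCS, -08:15): 2022-11-23 04:12 UTC ≤ query < 2023-05-19 21:45 UTC
14·60 + 11 - 495 = 356 min
356 = 0·1440 + 356; 356 = 5·60 + 56 → 05:56, same day
→ 2023-03-11 05:56 RCS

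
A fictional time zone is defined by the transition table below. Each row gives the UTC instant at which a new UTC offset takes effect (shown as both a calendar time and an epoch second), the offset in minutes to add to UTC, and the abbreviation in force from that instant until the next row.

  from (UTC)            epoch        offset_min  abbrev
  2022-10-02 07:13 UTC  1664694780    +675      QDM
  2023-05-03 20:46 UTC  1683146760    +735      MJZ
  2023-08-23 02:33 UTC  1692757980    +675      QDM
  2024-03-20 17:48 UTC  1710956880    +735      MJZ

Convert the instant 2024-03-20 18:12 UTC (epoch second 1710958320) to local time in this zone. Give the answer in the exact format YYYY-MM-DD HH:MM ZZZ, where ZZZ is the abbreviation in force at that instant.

2024-03-21 06:27 MJZ

Query: 2024-03-20 18:12 UTC
Rule 4/4 (MJZ, +12:15): 2024-03-20 17:48 UTC ≤ query < +∞
18·60 + 12 + 735 = 1827 min
1827 = 1·1440 + 387; 387 = 6·60 + 27 → 06:27, 2024-03-20 + 1 day = 2024-03-21
→ 2024-03-21 06:27 MJZ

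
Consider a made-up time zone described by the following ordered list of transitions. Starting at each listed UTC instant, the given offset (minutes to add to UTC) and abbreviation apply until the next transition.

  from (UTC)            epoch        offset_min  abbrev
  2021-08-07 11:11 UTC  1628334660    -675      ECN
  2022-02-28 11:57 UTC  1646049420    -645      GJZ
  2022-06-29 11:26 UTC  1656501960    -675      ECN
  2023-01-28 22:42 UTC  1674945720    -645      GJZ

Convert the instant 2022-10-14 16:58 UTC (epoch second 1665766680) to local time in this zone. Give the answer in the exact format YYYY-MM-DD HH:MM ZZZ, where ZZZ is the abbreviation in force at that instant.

Query: 2022-10-14 16:58 UTC
Rule 3/4 (ECN, -11:15): 2022-06-29 11:26 UTC ≤ query < 2023-01-28 22:42 UTC
16·60 + 58 - 675 = 343 min
343 = 0·1440 + 343; 343 = 5·60 + 43 → 05:43, same day
→ 2022-10-14 05:43 ECN

2022-10-14 05:43 ECN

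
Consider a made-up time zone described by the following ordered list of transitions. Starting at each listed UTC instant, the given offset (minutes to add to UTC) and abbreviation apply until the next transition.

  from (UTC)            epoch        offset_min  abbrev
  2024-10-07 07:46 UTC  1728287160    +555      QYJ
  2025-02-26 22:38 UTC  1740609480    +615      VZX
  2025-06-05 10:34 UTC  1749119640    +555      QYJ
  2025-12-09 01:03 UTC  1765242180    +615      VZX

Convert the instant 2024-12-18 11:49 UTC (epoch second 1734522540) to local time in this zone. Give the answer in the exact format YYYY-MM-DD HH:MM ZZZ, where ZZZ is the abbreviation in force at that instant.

Query: 2024-12-18 11:49 UTC
Rule 1/4 (QYJ, +09:15): 2024-10-07 07:46 UTC ≤ query < 2025-02-26 22:38 UTC
11·60 + 49 + 555 = 1264 min
1264 = 0·1440 + 1264; 1264 = 21·60 + 4 → 21:04, same day
→ 2024-12-18 21:04 QYJ

2024-12-18 21:04 QYJ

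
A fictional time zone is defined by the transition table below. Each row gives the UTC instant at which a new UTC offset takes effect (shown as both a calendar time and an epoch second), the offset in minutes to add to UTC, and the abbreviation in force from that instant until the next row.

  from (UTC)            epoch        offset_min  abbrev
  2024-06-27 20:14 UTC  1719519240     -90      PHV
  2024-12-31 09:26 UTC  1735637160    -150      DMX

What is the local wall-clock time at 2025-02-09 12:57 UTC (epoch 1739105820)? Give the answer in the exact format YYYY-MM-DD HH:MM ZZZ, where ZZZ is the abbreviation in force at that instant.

2025-02-09 10:27 DMX

Query: 2025-02-09 12:57 UTC
Rule 2/2 (DMX, -02:30): 2024-12-31 09:26 UTC ≤ query < +∞
12·60 + 57 - 150 = 627 min
627 = 0·1440 + 627; 627 = 10·60 + 27 → 10:27, same day
→ 2025-02-09 10:27 DMX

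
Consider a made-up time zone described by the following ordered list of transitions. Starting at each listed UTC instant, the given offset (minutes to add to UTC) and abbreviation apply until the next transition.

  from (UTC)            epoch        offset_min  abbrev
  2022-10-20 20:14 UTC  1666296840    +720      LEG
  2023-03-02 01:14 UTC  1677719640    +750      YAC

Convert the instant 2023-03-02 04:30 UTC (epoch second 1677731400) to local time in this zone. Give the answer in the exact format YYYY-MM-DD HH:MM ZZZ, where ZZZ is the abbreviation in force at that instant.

2023-03-02 17:00 YAC

Query: 2023-03-02 04:30 UTC
Rule 2/2 (YAC, +12:30): 2023-03-02 01:14 UTC ≤ query < +∞
4·60 + 30 + 750 = 1020 min
1020 = 0·1440 + 1020; 1020 = 17·60 + 0 → 17:00, same day
→ 2023-03-02 17:00 YAC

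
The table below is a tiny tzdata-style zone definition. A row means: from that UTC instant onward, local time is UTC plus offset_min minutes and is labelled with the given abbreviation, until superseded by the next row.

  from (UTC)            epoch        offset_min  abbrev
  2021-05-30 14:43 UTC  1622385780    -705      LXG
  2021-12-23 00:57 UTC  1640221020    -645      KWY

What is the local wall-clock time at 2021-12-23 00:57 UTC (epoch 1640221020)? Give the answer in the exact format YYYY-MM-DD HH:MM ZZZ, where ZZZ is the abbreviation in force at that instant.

Query: 2021-12-23 00:57 UTC
Rule 2/2 (KWY, -10:45): 2021-12-23 00:57 UTC ≤ query < +∞
0·60 + 57 - 645 = -588 min
-588 = -1·1440 + 852; 852 = 14·60 + 12 → 14:12, 2021-12-23 - 1 day = 2021-12-22
→ 2021-12-22 14:12 KWY

2021-12-22 14:12 KWY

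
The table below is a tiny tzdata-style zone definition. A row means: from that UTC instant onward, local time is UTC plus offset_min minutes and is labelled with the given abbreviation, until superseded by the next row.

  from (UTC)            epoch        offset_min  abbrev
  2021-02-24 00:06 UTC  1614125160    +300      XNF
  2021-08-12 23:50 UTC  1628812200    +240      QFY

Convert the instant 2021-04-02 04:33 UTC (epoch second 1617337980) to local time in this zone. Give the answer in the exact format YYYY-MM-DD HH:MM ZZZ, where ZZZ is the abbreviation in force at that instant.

Query: 2021-04-02 04:33 UTC
Rule 1/2 (XNF, +05:00): 2021-02-24 00:06 UTC ≤ query < 2021-08-12 23:50 UTC
4·60 + 33 + 300 = 573 min
573 = 0·1440 + 573; 573 = 9·60 + 33 → 09:33, same day
→ 2021-04-02 09:33 XNF

2021-04-02 09:33 XNF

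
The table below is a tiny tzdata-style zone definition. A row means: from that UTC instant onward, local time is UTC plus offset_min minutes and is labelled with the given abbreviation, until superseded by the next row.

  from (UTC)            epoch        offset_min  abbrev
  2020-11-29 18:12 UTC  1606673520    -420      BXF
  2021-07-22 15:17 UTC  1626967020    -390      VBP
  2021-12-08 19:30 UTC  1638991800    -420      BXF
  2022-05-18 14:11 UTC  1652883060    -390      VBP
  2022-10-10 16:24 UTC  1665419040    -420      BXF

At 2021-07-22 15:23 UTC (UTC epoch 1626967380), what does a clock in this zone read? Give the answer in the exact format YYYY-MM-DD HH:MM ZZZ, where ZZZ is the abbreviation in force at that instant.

2021-07-22 08:53 VBP

Query: 2021-07-22 15:23 UTC
Rule 2/5 (VBP, -06:30): 2021-07-22 15:17 UTC ≤ query < 2021-12-08 19:30 UTC
15·60 + 23 - 390 = 533 min
533 = 0·1440 + 533; 533 = 8·60 + 53 → 08:53, same day
→ 2021-07-22 08:53 VBP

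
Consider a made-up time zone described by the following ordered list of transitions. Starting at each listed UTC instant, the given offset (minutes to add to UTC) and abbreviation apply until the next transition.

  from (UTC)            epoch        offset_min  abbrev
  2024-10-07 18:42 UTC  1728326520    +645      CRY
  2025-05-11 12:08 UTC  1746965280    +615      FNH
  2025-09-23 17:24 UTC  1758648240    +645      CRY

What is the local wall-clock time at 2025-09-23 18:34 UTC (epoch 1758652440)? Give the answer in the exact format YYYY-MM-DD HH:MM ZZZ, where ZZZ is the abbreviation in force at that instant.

2025-09-24 05:19 CRY

Query: 2025-09-23 18:34 UTC
Rule 3/3 (CRY, +10:45): 2025-09-23 17:24 UTC ≤ query < +∞
18·60 + 34 + 645 = 1759 min
1759 = 1·1440 + 319; 319 = 5·60 + 19 → 05:19, 2025-09-23 + 1 day = 2025-09-24
→ 2025-09-24 05:19 CRY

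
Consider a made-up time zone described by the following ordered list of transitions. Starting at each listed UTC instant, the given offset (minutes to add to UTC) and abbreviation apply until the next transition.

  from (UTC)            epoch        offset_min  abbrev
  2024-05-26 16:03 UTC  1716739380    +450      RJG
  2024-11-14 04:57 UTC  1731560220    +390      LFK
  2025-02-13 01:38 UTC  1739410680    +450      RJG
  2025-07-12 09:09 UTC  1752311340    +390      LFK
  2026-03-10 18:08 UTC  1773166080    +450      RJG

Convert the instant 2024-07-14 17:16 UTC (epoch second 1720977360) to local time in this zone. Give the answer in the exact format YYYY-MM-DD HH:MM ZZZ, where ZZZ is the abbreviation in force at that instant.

Query: 2024-07-14 17:16 UTC
Rule 1/5 (RJG, +07:30): 2024-05-26 16:03 UTC ≤ query < 2024-11-14 04:57 UTC
17·60 + 16 + 450 = 1486 min
1486 = 1·1440 + 46; 46 = 0·60 + 46 → 00:46, 2024-07-14 + 1 day = 2024-07-15
→ 2024-07-15 00:46 RJG

2024-07-15 00:46 RJG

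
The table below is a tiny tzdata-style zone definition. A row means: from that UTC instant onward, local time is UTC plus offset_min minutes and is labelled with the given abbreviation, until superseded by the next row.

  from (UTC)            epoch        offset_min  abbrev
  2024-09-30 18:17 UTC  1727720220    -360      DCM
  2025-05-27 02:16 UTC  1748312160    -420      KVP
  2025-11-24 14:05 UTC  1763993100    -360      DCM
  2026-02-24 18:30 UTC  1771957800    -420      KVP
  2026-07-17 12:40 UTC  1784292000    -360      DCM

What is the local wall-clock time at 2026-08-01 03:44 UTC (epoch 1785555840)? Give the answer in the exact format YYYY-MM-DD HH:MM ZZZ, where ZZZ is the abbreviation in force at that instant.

2026-07-31 21:44 DCM

Query: 2026-08-01 03:44 UTC
Rule 5/5 (DCM, -06:00): 2026-07-17 12:40 UTC ≤ query < +∞
3·60 + 44 - 360 = -136 min
-136 = -1·1440 + 1304; 1304 = 21·60 + 44 → 21:44, 2026-08-01 - 1 day = 2026-07-31
→ 2026-07-31 21:44 DCM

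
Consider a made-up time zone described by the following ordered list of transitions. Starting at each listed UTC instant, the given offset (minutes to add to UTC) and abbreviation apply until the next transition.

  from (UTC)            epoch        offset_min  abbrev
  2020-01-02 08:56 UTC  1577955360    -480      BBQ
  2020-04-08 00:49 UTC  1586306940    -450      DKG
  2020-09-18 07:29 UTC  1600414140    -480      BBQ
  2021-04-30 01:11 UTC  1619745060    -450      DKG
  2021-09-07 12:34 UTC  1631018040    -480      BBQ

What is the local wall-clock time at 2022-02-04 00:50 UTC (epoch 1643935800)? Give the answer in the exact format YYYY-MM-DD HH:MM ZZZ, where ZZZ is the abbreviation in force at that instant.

2022-02-03 16:50 BBQ

Query: 2022-02-04 00:50 UTC
Rule 5/5 (BBQ, -08:00): 2021-09-07 12:34 UTC ≤ query < +∞
0·60 + 50 - 480 = -430 min
-430 = -1·1440 + 1010; 1010 = 16·60 + 50 → 16:50, 2022-02-04 - 1 day = 2022-02-03
→ 2022-02-03 16:50 BBQ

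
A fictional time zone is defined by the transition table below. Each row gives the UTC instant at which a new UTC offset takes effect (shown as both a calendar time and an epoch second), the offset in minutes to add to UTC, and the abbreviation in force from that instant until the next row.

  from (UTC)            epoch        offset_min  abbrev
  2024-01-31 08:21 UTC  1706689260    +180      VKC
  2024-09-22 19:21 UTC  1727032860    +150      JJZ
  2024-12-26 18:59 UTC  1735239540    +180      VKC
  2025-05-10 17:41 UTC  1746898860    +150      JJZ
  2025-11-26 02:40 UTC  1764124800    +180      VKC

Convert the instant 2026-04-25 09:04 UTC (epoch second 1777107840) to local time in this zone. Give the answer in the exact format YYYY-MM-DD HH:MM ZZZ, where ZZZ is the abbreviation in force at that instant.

2026-04-25 12:04 VKC

Query: 2026-04-25 09:04 UTC
Rule 5/5 (VKC, +03:00): 2025-11-26 02:40 UTC ≤ query < +∞
9·60 + 4 + 180 = 724 min
724 = 0·1440 + 724; 724 = 12·60 + 4 → 12:04, same day
→ 2026-04-25 12:04 VKC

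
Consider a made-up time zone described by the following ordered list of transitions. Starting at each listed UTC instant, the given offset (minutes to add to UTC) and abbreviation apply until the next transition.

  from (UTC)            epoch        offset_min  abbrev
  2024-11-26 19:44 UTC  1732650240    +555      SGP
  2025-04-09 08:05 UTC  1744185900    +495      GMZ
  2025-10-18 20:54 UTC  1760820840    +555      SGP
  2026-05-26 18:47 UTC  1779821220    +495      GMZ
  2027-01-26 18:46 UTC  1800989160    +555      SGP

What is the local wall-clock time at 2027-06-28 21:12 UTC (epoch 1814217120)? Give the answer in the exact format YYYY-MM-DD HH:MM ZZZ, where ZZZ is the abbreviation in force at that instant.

Query: 2027-06-28 21:12 UTC
Rule 5/5 (SGP, +09:15): 2027-01-26 18:46 UTC ≤ query < +∞
21·60 + 12 + 555 = 1827 min
1827 = 1·1440 + 387; 387 = 6·60 + 27 → 06:27, 2027-06-28 + 1 day = 2027-06-29
→ 2027-06-29 06:27 SGP

2027-06-29 06:27 SGP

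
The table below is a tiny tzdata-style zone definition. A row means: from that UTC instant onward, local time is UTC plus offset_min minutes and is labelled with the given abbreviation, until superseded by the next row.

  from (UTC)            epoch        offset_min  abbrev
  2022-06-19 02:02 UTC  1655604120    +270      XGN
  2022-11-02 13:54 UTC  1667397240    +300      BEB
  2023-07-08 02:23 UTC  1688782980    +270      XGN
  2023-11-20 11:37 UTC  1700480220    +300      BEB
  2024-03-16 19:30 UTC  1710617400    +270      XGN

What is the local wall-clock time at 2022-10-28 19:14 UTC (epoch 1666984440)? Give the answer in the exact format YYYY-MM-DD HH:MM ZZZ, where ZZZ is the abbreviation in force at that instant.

Query: 2022-10-28 19:14 UTC
Rule 1/5 (XGN, +04:30): 2022-06-19 02:02 UTC ≤ query < 2022-11-02 13:54 UTC
19·60 + 14 + 270 = 1424 min
1424 = 0·1440 + 1424; 1424 = 23·60 + 44 → 23:44, same day
→ 2022-10-28 23:44 XGN

2022-10-28 23:44 XGN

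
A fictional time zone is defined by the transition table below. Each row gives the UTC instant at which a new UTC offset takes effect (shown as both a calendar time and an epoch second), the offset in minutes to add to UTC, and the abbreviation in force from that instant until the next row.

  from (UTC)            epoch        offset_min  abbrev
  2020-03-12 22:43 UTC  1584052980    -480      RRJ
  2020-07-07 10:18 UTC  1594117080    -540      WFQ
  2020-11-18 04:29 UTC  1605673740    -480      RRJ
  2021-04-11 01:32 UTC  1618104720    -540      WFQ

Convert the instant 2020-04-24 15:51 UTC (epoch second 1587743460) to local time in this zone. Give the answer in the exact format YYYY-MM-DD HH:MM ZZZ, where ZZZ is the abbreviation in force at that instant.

2020-04-24 07:51 RRJ

Query: 2020-04-24 15:51 UTC
Rule 1/4 (RRJ, -08:00): 2020-03-12 22:43 UTC ≤ query < 2020-07-07 10:18 UTC
15·60 + 51 - 480 = 471 min
471 = 0·1440 + 471; 471 = 7·60 + 51 → 07:51, same day
→ 2020-04-24 07:51 RRJ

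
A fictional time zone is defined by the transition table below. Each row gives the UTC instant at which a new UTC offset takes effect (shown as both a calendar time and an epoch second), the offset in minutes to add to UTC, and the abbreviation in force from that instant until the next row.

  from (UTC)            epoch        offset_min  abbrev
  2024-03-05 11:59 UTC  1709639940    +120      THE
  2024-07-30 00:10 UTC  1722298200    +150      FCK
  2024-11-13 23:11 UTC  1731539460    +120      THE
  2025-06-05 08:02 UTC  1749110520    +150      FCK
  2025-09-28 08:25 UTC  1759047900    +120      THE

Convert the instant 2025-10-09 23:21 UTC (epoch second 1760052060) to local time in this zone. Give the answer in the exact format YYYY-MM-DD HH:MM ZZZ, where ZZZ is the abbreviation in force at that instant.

Query: 2025-10-09 23:21 UTC
Rule 5/5 (THE, +02:00): 2025-09-28 08:25 UTC ≤ query < +∞
23·60 + 21 + 120 = 1521 min
1521 = 1·1440 + 81; 81 = 1·60 + 21 → 01:21, 2025-10-09 + 1 day = 2025-10-10
→ 2025-10-10 01:21 THE

2025-10-10 01:21 THE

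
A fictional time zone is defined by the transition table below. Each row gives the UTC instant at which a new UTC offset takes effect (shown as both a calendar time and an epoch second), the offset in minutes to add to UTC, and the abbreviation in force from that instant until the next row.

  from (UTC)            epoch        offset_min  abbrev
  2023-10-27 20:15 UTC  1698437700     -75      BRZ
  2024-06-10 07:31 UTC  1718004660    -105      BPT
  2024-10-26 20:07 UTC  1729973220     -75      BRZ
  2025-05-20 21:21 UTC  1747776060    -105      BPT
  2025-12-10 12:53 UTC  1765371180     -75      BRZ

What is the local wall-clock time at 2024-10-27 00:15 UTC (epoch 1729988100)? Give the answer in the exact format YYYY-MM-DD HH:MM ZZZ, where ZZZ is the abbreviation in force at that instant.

2024-10-26 23:00 BRZ

Query: 2024-10-27 00:15 UTC
Rule 3/5 (BRZ, -01:15): 2024-10-26 20:07 UTC ≤ query < 2025-05-20 21:21 UTC
0·60 + 15 - 75 = -60 min
-60 = -1·1440 + 1380; 1380 = 23·60 + 0 → 23:00, 2024-10-27 - 1 day = 2024-10-26
→ 2024-10-26 23:00 BRZ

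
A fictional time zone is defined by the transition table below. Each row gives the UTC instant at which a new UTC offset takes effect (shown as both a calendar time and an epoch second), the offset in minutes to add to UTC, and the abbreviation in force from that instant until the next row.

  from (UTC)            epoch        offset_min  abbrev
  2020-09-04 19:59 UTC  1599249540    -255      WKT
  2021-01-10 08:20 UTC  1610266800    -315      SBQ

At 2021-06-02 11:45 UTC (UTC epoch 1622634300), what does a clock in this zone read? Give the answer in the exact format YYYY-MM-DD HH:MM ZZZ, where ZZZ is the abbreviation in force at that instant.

2021-06-02 06:30 SBQ

Query: 2021-06-02 11:45 UTC
Rule 2/2 (SBQ, -05:15): 2021-01-10 08:20 UTC ≤ query < +∞
11·60 + 45 - 315 = 390 min
390 = 0·1440 + 390; 390 = 6·60 + 30 → 06:30, same day
→ 2021-06-02 06:30 SBQ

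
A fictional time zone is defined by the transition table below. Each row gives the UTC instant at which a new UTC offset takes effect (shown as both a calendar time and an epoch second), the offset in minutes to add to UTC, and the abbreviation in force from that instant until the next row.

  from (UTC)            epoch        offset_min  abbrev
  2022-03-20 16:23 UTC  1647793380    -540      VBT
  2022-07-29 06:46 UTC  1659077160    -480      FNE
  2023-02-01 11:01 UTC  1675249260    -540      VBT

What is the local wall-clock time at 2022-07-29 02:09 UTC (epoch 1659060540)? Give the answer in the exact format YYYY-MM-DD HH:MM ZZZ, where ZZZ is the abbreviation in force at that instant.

Query: 2022-07-29 02:09 UTC
Rule 1/3 (VBT, -09:00): 2022-03-20 16:23 UTC ≤ query < 2022-07-29 06:46 UTC
2·60 + 9 - 540 = -411 min
-411 = -1·1440 + 1029; 1029 = 17·60 + 9 → 17:09, 2022-07-29 - 1 day = 2022-07-28
→ 2022-07-28 17:09 VBT

2022-07-28 17:09 VBT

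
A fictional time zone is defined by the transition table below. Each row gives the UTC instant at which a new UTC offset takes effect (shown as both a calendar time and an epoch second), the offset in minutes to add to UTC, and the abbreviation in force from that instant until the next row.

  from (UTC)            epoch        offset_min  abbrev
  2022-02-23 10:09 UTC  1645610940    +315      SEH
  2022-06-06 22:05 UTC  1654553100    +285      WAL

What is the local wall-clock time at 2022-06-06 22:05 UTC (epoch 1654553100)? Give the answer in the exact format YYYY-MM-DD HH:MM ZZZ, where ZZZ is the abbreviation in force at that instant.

2022-06-07 02:50 WAL

Query: 2022-06-06 22:05 UTC
Rule 2/2 (WAL, +04:45): 2022-06-06 22:05 UTC ≤ query < +∞
22·60 + 5 + 285 = 1610 min
1610 = 1·1440 + 170; 170 = 2·60 + 50 → 02:50, 2022-06-06 + 1 day = 2022-06-07
→ 2022-06-07 02:50 WAL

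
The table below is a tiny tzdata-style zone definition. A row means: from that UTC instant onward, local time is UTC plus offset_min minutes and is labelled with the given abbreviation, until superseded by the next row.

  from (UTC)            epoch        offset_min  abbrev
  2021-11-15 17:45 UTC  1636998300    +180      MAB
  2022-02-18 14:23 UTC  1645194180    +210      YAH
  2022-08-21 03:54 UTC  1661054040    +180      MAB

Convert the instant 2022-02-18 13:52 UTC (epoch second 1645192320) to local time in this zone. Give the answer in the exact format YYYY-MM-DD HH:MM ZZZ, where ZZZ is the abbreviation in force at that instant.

Query: 2022-02-18 13:52 UTC
Rule 1/3 (MAB, +03:00): 2021-11-15 17:45 UTC ≤ query < 2022-02-18 14:23 UTC
13·60 + 52 + 180 = 1012 min
1012 = 0·1440 + 1012; 1012 = 16·60 + 52 → 16:52, same day
→ 2022-02-18 16:52 MAB

2022-02-18 16:52 MAB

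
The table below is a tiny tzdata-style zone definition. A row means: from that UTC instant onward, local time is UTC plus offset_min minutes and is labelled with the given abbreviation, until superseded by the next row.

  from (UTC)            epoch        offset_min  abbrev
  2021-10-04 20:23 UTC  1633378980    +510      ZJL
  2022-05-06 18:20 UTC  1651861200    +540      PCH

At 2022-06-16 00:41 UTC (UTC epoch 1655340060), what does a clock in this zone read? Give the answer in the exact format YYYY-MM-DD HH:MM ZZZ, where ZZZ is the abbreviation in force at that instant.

2022-06-16 09:41 PCH

Query: 2022-06-16 00:41 UTC
Rule 2/2 (PCH, +09:00): 2022-05-06 18:20 UTC ≤ query < +∞
0·60 + 41 + 540 = 581 min
581 = 0·1440 + 581; 581 = 9·60 + 41 → 09:41, same day
→ 2022-06-16 09:41 PCH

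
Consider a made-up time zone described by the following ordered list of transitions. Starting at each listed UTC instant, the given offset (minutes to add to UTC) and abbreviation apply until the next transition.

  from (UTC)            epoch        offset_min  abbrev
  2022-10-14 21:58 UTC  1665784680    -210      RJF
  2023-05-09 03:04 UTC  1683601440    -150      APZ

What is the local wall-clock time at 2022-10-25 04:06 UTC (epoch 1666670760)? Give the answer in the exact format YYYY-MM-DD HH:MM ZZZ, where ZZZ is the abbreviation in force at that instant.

2022-10-25 00:36 RJF

Query: 2022-10-25 04:06 UTC
Rule 1/2 (RJF, -03:30): 2022-10-14 21:58 UTC ≤ query < 2023-05-09 03:04 UTC
4·60 + 6 - 210 = 36 min
36 = 0·1440 + 36; 36 = 0·60 + 36 → 00:36, same day
→ 2022-10-25 00:36 RJF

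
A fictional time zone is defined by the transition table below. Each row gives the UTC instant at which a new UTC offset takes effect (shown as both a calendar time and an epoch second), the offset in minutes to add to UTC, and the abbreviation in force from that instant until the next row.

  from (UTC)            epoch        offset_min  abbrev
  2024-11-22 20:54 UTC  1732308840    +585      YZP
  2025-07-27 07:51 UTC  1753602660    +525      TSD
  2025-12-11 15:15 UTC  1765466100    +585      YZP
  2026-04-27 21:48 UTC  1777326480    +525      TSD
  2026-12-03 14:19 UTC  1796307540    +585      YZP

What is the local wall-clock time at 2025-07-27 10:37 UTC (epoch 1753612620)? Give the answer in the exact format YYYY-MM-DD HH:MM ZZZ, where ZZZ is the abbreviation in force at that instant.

2025-07-27 19:22 TSD

Query: 2025-07-27 10:37 UTC
Rule 2/5 (TSD, +08:45): 2025-07-27 07:51 UTC ≤ query < 2025-12-11 15:15 UTC
10·60 + 37 + 525 = 1162 min
1162 = 0·1440 + 1162; 1162 = 19·60 + 22 → 19:22, same day
→ 2025-07-27 19:22 TSD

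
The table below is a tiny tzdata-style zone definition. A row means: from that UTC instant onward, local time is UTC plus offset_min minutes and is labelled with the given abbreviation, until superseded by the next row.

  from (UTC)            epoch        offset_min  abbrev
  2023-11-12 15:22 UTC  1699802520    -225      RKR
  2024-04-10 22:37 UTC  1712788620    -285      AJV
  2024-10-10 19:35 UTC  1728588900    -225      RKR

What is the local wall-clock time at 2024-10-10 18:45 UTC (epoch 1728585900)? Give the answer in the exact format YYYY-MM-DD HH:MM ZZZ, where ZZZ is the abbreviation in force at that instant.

Query: 2024-10-10 18:45 UTC
Rule 2/3 (AJV, -04:45): 2024-04-10 22:37 UTC ≤ query < 2024-10-10 19:35 UTC
18·60 + 45 - 285 = 840 min
840 = 0·1440 + 840; 840 = 14·60 + 0 → 14:00, same day
→ 2024-10-10 14:00 AJV

2024-10-10 14:00 AJV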